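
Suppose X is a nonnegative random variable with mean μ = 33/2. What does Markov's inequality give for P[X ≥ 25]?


μ = E[X] = 33/2, a = 25.
Markov: P[X ≥ 25] ≤ μ/a = (33/2)/25 = 33/50.
Numerically: ≈ 0.660.
(Since a = 25 > μ = 16.500, the bound 33/50 is < 1 and informative.)

P[X ≥ 25] ≤ 33/50 ≈ 0.660.


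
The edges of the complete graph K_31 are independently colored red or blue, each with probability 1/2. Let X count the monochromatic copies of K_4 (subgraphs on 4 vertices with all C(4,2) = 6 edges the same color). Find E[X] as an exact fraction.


Let X = Σ_S X_S over the C(31, 4) = 31465 subsets S of size 4, where X_S = 1 if the K_4 on S is monochromatic.
For a fixed S, the K_4 on S has C(4, 2) = 6 edges. P[all 6 edges red] = (1/2)^6, and likewise for blue, so P[monochromatic] = 2·(1/2)^6 = 2^{1 − 6} = 1/32.
By linearity of expectation: E[X] = C(31, 4) · 2^{1 − 6} = 31465 · 1/32 = 31465/32.
Numerically: E[X] ≈ 983.281.

E[X] = C(31,4)·2^(1−C(4,2)) = 31465/32 ≈ 983.281.


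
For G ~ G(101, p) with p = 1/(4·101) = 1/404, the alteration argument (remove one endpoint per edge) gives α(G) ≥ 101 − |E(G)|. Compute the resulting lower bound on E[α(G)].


E[|E(G)|] = C(101, 2)·p = 5050 · (1/404) = 25/2.
E[α(G)] ≥ n − E[|E(G)|] = 101 − 25/2 = 177/2.
Numerically: ≈ 88.500000.
(This is only a lower bound; the true E[α(G)] may be larger.)

E[α(G)] ≥ 177/2 ≈ 88.500000.


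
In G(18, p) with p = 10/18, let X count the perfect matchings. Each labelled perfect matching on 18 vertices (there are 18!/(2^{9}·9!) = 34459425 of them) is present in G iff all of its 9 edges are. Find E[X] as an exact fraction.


K_18 has 18!/(2^{9}·9!) = 34459425 labelled perfect matchings.
For each such perfect matching H, let X_H = 1 if all 9 edges of H are present in G. Then P[X_H = 1] = p^{9} = (5/9)^{9} = 1953125/387420489.
Summing the indicators: E[X] = Σ_H E[X_H] = 34459425 · p^{9} = 34459425 · 1953125/387420489 = 830908203125/4782969.
Numerically: E[X] ≈ 1.737e+05.

E[X] = 34459425 · (5/9)^{9} = 830908203125/4782969 ≈ 1.737e+05.


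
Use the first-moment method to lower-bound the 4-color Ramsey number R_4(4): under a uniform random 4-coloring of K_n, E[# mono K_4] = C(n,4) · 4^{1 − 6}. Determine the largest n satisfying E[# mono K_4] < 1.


We need C(n, 4) · 4^{1 − 6} < 1, i.e. C(n, 4) < 4^{6 − 1} = 1024.
Check values of n near the boundary:
  n = 8: C(8, 4) = 70; 70 < 1024? YES
  n = 9: C(9, 4) = 126; 126 < 1024? YES
  n = 10: C(10, 4) = 210; 210 < 1024? YES
  n = 11: C(11, 4) = 330; 330 < 1024? YES
  n = 12: C(12, 4) = 495; 495 < 1024? YES
  n = 13: C(13, 4) = 715; 715 < 1024? YES
  n = 14: C(14, 4) = 1001; 1001 < 1024? YES
  n = 15: C(15, 4) = 1365; 1365 < 1024? NO
  n = 16: C(16, 4) = 1820; 1820 < 1024? NO
  n = 17: C(17, 4) = 2380; 2380 < 1024? NO
The largest n with C(n, 4) < 1024 is n = 14 (where E[X] = 1001/1024 ≈ 0.9775391). Hence R_4(4) > 14, i.e. R_4(4) ≥ 15.

Largest n = 14; hence R_4(4) > 14.


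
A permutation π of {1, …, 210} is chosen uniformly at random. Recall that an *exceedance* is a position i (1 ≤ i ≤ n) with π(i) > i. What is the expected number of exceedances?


Write X = Σ_{i=1}^{210} X_i, where X_i = 1_{π(i) > i}.
For each fixed i, π(i) is uniform over {1, …, 210} (marginal of a uniform permutation), so P[π(i) > i] = (n − i)/n. Summing: Σ_{i=1}^{210} (n − i)/n = (0 + 1 + … + 209)/210 = 210(210 − 1)/(2·210) = (210 − 1)/2.
Hence E[X] = Σ_{i=1}^{210} (210 − i)/210 = 209/2 ≈ 104.5000.

E[X] = 209/2 = 104.5000.


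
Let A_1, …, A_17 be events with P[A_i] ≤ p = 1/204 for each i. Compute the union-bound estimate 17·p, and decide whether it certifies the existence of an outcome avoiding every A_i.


Union bound: P[∪_{i=1}^{17} A_i] ≤ Σ_i P[A_i] ≤ 17·p = 17·(1/204) = 1/12.
Numerically: 1/12 ≈ 0.083333.
Is 1/12 < 1? YES.
Since P[∪ A_i] ≤ 1/12 < 1, the complement has P[∩ A_i^c] ≥ 1 − 1/12 = 11/12 > 0, so some outcome avoids every A_i.

17·p = 1/12 ≈ 0.083333; existence CERTIFIED by the union bound.


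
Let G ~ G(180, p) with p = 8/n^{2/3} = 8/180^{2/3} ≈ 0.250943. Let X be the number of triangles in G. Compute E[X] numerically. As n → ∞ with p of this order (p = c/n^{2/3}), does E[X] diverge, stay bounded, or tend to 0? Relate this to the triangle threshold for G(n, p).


Number of potential triangles: C(180, 3) = 955860.
Each occurs with probability p³ ≈ (0.250943)³ ≈ 1.58024691e-02.
By linearity: E[X] = C(180, 3)·p³ ≈ 955860 · 1.58024691e-02 ≈ 15104.948148.
Since α = 2/3 < 1, p = c/n^{2/3} ≫ 1/n is above the triangle threshold p ~ 1/n. Asymptotically E[X] ~ (c³/6)·n^{3(1−α)} = (8³/6)·n^{1} → ∞; triangles are abundant w.h.p.

E[X] ≈ 15104.948148; in regime p = Θ(1/n^{2/3}) E[X] diverges (above the triangle threshold p ~ 1/n).


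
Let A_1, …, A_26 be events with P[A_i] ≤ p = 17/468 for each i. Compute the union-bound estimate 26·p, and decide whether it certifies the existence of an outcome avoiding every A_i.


Union bound: P[∪_{i=1}^{26} A_i] ≤ Σ_i P[A_i] ≤ 26·p = 26·(17/468) = 17/18.
Numerically: 17/18 ≈ 0.9444.
Is 17/18 < 1? YES.
Since P[∪ A_i] ≤ 17/18 < 1, the complement has P[∩ A_i^c] ≥ 1 − 17/18 = 1/18 > 0, so some outcome avoids every A_i.

26·p = 17/18 ≈ 0.9444; existence CERTIFIED by the union bound.


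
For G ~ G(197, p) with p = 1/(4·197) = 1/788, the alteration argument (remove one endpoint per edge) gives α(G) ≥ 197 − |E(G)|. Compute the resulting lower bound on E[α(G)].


E[|E(G)|] = C(197, 2)·p = 19306 · (1/788) = 49/2.
E[α(G)] ≥ n − E[|E(G)|] = 197 − 49/2 = 345/2.
Numerically: ≈ 172.500000.
(This is only a lower bound; the true E[α(G)] may be larger.)

E[α(G)] ≥ 345/2 ≈ 172.500000.


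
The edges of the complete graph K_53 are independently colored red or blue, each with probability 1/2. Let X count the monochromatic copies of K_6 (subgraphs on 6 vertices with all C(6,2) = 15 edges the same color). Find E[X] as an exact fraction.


Let X = Σ_S X_S over the C(53, 6) = 22957480 subsets S of size 6, where X_S = 1 if the K_6 on S is monochromatic.
For a fixed S, the K_6 on S has C(6, 2) = 15 edges. P[all 15 edges red] = (1/2)^15, and likewise for blue, so P[monochromatic] = 2·(1/2)^15 = 2^{1 − 15} = 1/16384.
By linearity of expectation: E[X] = C(53, 6) · 2^{1 − 15} = 22957480 · 1/16384 = 2869685/2048.
Numerically: E[X] ≈ 1401.213.

E[X] = C(53,6)·2^(1−C(6,2)) = 2869685/2048 ≈ 1401.213.


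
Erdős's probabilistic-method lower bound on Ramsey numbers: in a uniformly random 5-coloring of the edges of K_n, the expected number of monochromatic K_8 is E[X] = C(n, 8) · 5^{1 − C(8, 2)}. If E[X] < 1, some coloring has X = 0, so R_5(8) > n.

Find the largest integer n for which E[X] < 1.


We need C(n, 8) · 5^{1 − 28} < 1, i.e. C(n, 8) < 5^{28 − 1} = 7450580596923828125.
Check values of n near the boundary:
  n = 861: C(861, 8) = 7250034996615275865; 7250034996615275865 < 7450580596923828125? YES
  n = 862: C(862, 8) = 7317951015318931845; 7317951015318931845 < 7450580596923828125? YES
  n = 863: C(863, 8) = 7386423071602617757; 7386423071602617757 < 7450580596923828125? YES
  n = 864: C(864, 8) = 7455455062926006708; 7455455062926006708 < 7450580596923828125? NO
The largest n with C(n, 8) < 7450580596923828125 is n = 863 (where E[X] = 7386423071602617757/7450580596923828125 ≈ 0.991389). Hence R_5(8) > 863, i.e. R_5(8) ≥ 864.

Largest n = 863; hence R_5(8) > 863.


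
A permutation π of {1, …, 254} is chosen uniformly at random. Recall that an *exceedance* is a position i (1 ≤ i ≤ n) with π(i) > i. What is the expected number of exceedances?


Write X = Σ_{i=1}^{254} X_i, where X_i = 1_{π(i) > i}.
For each fixed i, π(i) is uniform over {1, …, 254} (marginal of a uniform permutation), so P[π(i) > i] = (n − i)/n. Summing: Σ_{i=1}^{254} (n − i)/n = (0 + 1 + … + 253)/254 = 254(254 − 1)/(2·254) = (254 − 1)/2.
Hence E[X] = Σ_{i=1}^{254} (254 − i)/254 = 253/2 ≈ 126.50000.

E[X] = 253/2 = 126.50000.


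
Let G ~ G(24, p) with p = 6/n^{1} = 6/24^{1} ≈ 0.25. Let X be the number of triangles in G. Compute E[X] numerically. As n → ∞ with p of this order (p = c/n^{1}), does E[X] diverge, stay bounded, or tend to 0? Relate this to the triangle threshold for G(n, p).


Number of potential triangles: C(24, 3) = 2024.
Each occurs with probability p³ ≈ (0.25)³ ≈ 1.5625000e-02.
By linearity: E[X] = C(24, 3)·p³ ≈ 2024 · 1.5625000e-02 ≈ 31.62500.
Here α = 1, so p = 6/n is exactly at the triangle threshold p ~ 1/n. Asymptotically E[X] → c³/6 = 6³/6 = 36 ≈ 36.00000, a bounded constant. In this regime the triangle count is asymptotically Poisson(c³/6).

E[X] ≈ 31.62500; in regime p = Θ(1/n^{1}) E[X] stays bounded (at the triangle threshold p ~ 1/n).


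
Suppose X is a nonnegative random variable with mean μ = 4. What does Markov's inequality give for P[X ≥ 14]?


μ = E[X] = 4, a = 14.
Markov: P[X ≥ 14] ≤ μ/a = (4)/14 = 2/7.
Numerically: ≈ 0.285714.
(Since a = 14 > μ = 4.000000, the bound 2/7 is < 1 and informative.)

P[X ≥ 14] ≤ 2/7 ≈ 0.285714.


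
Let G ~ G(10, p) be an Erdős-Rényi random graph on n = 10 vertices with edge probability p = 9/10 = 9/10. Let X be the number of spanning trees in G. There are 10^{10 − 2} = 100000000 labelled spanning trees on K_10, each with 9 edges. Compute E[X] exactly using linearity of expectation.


K_10 has 10^{10 − 2} = 100000000 labelled spanning trees.
For each such spanning tree H, let X_H = 1 if all 9 edges of H are present in G. Then P[X_H = 1] = p^{9} = (9/10)^{9} = 387420489/1000000000.
By linearity of expectation: E[X] = Σ_H E[X_H] = 100000000 · p^{9} = 100000000 · 387420489/1000000000 = 387420489/10.
Numerically: E[X] ≈ 3.874e+07.

E[X] = 100000000 · (9/10)^{9} = 387420489/10 ≈ 3.874e+07.


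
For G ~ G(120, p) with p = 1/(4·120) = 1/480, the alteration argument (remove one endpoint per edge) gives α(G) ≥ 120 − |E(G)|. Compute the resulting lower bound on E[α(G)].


E[|E(G)|] = C(120, 2)·p = 7140 · (1/480) = 119/8.
E[α(G)] ≥ n − E[|E(G)|] = 120 − 119/8 = 841/8.
Numerically: ≈ 105.125.
(This is only a lower bound; the true E[α(G)] may be larger.)

E[α(G)] ≥ 841/8 ≈ 105.125.


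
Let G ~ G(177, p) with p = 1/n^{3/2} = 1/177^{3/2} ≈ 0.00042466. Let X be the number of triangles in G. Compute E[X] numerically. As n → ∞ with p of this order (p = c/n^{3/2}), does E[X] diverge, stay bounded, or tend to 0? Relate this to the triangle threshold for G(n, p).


Number of potential triangles: C(177, 3) = 908600.
Each occurs with probability p³ ≈ (0.00042466)³ ≈ 7.6580871e-11.
By linearity: E[X] = C(177, 3)·p³ ≈ 908600 · 7.6580871e-11 ≈ 0.00007.
Since α = 3/2 > 1, p = c/n^{3/2} = o(1/n) is below the triangle threshold p ~ 1/n. Asymptotically E[X] ~ (c³/6)·n^{3(1−α)} = (1³/6)·n^{-1.5} → 0, so by Markov's inequality G has no triangles w.h.p.

E[X] ≈ 0.00007; in regime p = Θ(1/n^{3/2}) E[X] tends to 0 (below the triangle threshold p ~ 1/n).


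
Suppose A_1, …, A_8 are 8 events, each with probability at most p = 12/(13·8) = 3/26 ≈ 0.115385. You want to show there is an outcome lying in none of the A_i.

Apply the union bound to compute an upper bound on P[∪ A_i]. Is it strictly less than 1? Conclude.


Union bound: P[∪_{i=1}^{8} A_i] ≤ Σ_i P[A_i] ≤ 8·p = 8·(3/26) = 12/13.
Numerically: 12/13 ≈ 0.923077.
Is 12/13 < 1? YES.
Since P[∪ A_i] ≤ 12/13 < 1, the complement has P[∩ A_i^c] ≥ 1 − 12/13 = 1/13 > 0, so some outcome avoids every A_i.

8·p = 12/13 ≈ 0.923077; existence CERTIFIED by the union bound.


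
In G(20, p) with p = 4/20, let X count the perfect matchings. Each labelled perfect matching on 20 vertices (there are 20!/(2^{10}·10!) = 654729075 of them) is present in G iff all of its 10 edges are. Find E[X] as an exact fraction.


K_20 has 20!/(2^{10}·10!) = 654729075 labelled perfect matchings.
For each such perfect matching H, let X_H = 1 if all 10 edges of H are present in G. Then P[X_H = 1] = p^{10} = (1/5)^{10} = 1/9765625.
Summing the indicators: E[X] = Σ_H E[X_H] = 654729075 · p^{10} = 654729075 · 1/9765625 = 26189163/390625.
Numerically: E[X] ≈ 67.044.

E[X] = 654729075 · (1/5)^{10} = 26189163/390625 ≈ 67.044.


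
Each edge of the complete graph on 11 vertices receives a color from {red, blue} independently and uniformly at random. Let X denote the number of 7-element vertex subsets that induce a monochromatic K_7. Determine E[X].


Let X = Σ_S X_S over the C(11, 7) = 330 subsets S of size 7, where X_S = 1 if the K_7 on S is monochromatic.
For a fixed S, the K_7 on S has C(7, 2) = 21 edges. P[all 21 edges red] = (1/2)^21, and likewise for blue, so P[monochromatic] = 2·(1/2)^21 = 2^{1 − 21} = 1/1048576.
Summing: E[X] = C(11, 7) · 2^{1 − 21} = 330 · 1/1048576 = 165/524288.
Numerically: E[X] ≈ 0.0003.

E[X] = C(11,7)·2^(1−C(7,2)) = 165/524288 ≈ 0.0003.


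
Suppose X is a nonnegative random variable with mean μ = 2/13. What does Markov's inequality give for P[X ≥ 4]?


μ = E[X] = 2/13, a = 4.
Markov: P[X ≥ 4] ≤ μ/a = (2/13)/4 = 1/26.
Numerically: ≈ 0.0385.
(Since a = 4 > μ = 0.1538, the bound 1/26 is < 1 and informative.)

P[X ≥ 4] ≤ 1/26 ≈ 0.0385.


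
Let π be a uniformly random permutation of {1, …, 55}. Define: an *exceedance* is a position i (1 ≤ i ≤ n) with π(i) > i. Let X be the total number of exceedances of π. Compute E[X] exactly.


Write X = Σ_{i=1}^{55} X_i, where X_i = 1_{π(i) > i}.
For each fixed i, π(i) is uniform over {1, …, 55} (marginal of a uniform permutation), so P[π(i) > i] = (n − i)/n. Summing: Σ_{i=1}^{55} (n − i)/n = (0 + 1 + … + 54)/55 = 55(55 − 1)/(2·55) = (55 − 1)/2.
Hence E[X] = Σ_{i=1}^{55} (55 − i)/55 = 27 ≈ 27.000.

E[X] = 27 = 27.000.


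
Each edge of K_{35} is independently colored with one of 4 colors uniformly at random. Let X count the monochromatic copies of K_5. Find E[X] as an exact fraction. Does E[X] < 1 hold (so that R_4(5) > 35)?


E[X] = C(35, 5) · 4^{1 − 10} = 324632 · 4^{−9} = 324632/262144.
As a reduced fraction: E[X] = 40579/32768 ≈ 1.2384.
Is E[X] < 1? NO.
Since E[X] ≥ 1, the first-moment bound is inconclusive at n = 35; it does NOT by itself certify R_4(5) > 35.

E[X] = 40579/32768 ≈ 1.2384; E[X] ≥ 1; first-moment method inconclusive here.


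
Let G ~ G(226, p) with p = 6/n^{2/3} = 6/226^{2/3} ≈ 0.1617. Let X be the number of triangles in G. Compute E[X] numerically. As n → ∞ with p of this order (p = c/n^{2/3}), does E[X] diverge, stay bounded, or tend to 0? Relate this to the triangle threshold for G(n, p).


Number of potential triangles: C(226, 3) = 1898400.
Each occurs with probability p³ ≈ (0.1617)³ ≈ 4.228992e-03.
By linearity: E[X] = C(226, 3)·p³ ≈ 1898400 · 4.228992e-03 ≈ 8028.3186.
Since α = 2/3 < 1, p = c/n^{2/3} ≫ 1/n is above the triangle threshold p ~ 1/n. Asymptotically E[X] ~ (c³/6)·n^{3(1−α)} = (6³/6)·n^{1} → ∞; triangles are abundant w.h.p.

E[X] ≈ 8028.3186; in regime p = Θ(1/n^{2/3}) E[X] diverges (above the triangle threshold p ~ 1/n).


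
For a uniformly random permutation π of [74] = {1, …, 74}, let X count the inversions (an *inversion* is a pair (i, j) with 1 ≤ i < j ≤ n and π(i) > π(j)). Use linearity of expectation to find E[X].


Write X = Σ X_I over the C(74, 2) = 2701 pairs i < j, with X_I the indicator of one inversion.
There are 2701 indicators.
For each fixed pair i < j, the values π(i) and π(j) are two distinct elements of {1, …, 74} in uniformly random order; by symmetry P[π(i) > π(j)] = 1/2.
By linearity: E[X] = 2701 · (1/2) = C(74, 2) · (1/2) = 2701/2 = 2701/2 ≈ 1350.500000.

E[X] = 2701/2 = 1350.500000.


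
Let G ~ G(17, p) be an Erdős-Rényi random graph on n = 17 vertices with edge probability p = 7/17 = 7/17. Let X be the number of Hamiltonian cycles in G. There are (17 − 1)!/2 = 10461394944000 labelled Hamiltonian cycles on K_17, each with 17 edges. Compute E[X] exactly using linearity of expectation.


K_17 has (17 − 1)!/2 = 10461394944000 labelled Hamiltonian cycles.
For each such Hamiltonian cycle H, let X_H = 1 if all 17 edges of H are present in G. Then P[X_H = 1] = p^{17} = (7/17)^{17} = 232630513987207/827240261886336764177.
Summing the indicators: E[X] = Σ_H E[X_H] = 10461394944000 · p^{17} = 10461394944000 · 232630513987207/827240261886336764177 = 2433639682845888590481408000/827240261886336764177.
Numerically: E[X] ≈ 2.94188e+06.

E[X] = 10461394944000 · (7/17)^{17} = 2433639682845888590481408000/827240261886336764177 ≈ 2.94188e+06.


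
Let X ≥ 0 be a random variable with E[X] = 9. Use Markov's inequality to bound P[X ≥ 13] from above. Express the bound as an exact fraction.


μ = E[X] = 9, a = 13.
Markov: P[X ≥ 13] ≤ μ/a = (9)/13 = 9/13.
Numerically: ≈ 0.6923.
(Since a = 13 > μ = 9.0000, the bound 9/13 is < 1 and informative.)

P[X ≥ 13] ≤ 9/13 ≈ 0.6923.


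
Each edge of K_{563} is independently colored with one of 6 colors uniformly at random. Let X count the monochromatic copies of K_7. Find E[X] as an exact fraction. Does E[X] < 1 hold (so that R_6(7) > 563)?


E[X] = C(563, 7) · 6^{1 − 21} = 3426622515769596 · 6^{−20} = 3426622515769596/3656158440062976.
As a reduced fraction: E[X] = 285551876314133/304679870005248 ≈ 0.937219.
Is E[X] < 1? YES.
Since E[X] < 1, there exists a 6-coloring of K_{563} with no monochromatic K_7; hence R_6(7) > 563.

E[X] = 285551876314133/304679870005248 ≈ 0.937219; E[X] < 1, so R_6(7) > 563.


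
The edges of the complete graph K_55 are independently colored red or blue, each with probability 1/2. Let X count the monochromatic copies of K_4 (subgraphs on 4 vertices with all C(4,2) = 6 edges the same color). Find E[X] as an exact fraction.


Let X = Σ_S X_S over the C(55, 4) = 341055 subsets S of size 4, where X_S = 1 if the K_4 on S is monochromatic.
For a fixed S, the K_4 on S has C(4, 2) = 6 edges. P[all 6 edges red] = (1/2)^6, and likewise for blue, so P[monochromatic] = 2·(1/2)^6 = 2^{1 − 6} = 1/32.
By linearity: E[X] = C(55, 4) · 2^{1 − 6} = 341055 · 1/32 = 341055/32.
Numerically: E[X] ≈ 10657.9688.

E[X] = C(55,4)·2^(1−C(4,2)) = 341055/32 ≈ 10657.9688.


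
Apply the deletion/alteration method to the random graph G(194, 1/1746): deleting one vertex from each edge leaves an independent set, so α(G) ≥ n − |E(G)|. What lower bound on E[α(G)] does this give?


E[|E(G)|] = C(194, 2)·p = 18721 · (1/1746) = 193/18.
E[α(G)] ≥ n − E[|E(G)|] = 194 − 193/18 = 3299/18.
Numerically: ≈ 183.277778.
(This is only a lower bound; the true E[α(G)] may be larger.)

E[α(G)] ≥ 3299/18 ≈ 183.277778.


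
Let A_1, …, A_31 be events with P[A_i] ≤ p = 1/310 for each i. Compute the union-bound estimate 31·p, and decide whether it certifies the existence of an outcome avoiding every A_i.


Union bound: P[∪_{i=1}^{31} A_i] ≤ Σ_i P[A_i] ≤ 31·p = 31·(1/310) = 1/10.
Numerically: 1/10 ≈ 0.10000.
Is 1/10 < 1? YES.
Since P[∪ A_i] ≤ 1/10 < 1, the complement has P[∩ A_i^c] ≥ 1 − 1/10 = 9/10 > 0, so some outcome avoids every A_i.

31·p = 1/10 ≈ 0.10000; existence CERTIFIED by the union bound.


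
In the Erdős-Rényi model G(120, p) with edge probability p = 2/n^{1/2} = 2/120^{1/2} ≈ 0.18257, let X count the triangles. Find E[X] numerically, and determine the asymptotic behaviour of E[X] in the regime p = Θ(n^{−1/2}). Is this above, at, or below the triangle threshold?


Number of potential triangles: C(120, 3) = 280840.
Each occurs with probability p³ ≈ (0.18257)³ ≈ 6.0858062e-03.
By linearity: E[X] = C(120, 3)·p³ ≈ 280840 · 6.0858062e-03 ≈ 1709.13781.
Since α = 1/2 < 1, p = c/n^{1/2} ≫ 1/n is above the triangle threshold p ~ 1/n. Asymptotically E[X] ~ (c³/6)·n^{3(1−α)} = (2³/6)·n^{1.5} → ∞; triangles are abundant w.h.p.

E[X] ≈ 1709.13781; in regime p = Θ(1/n^{1/2}) E[X] diverges (above the triangle threshold p ~ 1/n).


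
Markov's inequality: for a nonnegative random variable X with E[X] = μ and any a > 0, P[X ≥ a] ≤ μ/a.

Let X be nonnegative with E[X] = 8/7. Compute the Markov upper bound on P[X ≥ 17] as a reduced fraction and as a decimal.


μ = E[X] = 8/7, a = 17.
Markov: P[X ≥ 17] ≤ μ/a = (8/7)/17 = 8/119.
Numerically: ≈ 0.067.
(Since a = 17 > μ = 1.143, the bound 8/119 is < 1 and informative.)

P[X ≥ 17] ≤ 8/119 ≈ 0.067.


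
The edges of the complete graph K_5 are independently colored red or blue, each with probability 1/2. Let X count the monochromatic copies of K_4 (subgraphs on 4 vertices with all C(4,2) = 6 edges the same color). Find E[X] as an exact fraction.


Let X = Σ_S X_S over the C(5, 4) = 5 subsets S of size 4, where X_S = 1 if the K_4 on S is monochromatic.
For a fixed S, the K_4 on S has C(4, 2) = 6 edges. P[all 6 edges red] = (1/2)^6, and likewise for blue, so P[monochromatic] = 2·(1/2)^6 = 2^{1 − 6} = 1/32.
By linearity: E[X] = C(5, 4) · 2^{1 − 6} = 5 · 1/32 = 5/32.
Numerically: E[X] ≈ 0.156250.

E[X] = C(5,4)·2^(1−C(4,2)) = 5/32 ≈ 0.156250.


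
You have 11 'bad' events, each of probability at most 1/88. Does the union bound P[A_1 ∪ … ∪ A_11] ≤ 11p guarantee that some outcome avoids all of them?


Union bound: P[∪_{i=1}^{11} A_i] ≤ Σ_i P[A_i] ≤ 11·p = 11·(1/88) = 1/8.
Numerically: 1/8 ≈ 0.125000.
Is 1/8 < 1? YES.
Since P[∪ A_i] ≤ 1/8 < 1, the complement has P[∩ A_i^c] ≥ 1 − 1/8 = 7/8 > 0, so some outcome avoids every A_i.

11·p = 1/8 ≈ 0.125000; existence CERTIFIED by the union bound.


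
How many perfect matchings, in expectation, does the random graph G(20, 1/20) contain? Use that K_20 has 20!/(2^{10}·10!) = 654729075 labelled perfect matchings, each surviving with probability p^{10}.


K_20 has 20!/(2^{10}·10!) = 654729075 labelled perfect matchings.
For each such perfect matching H, let X_H = 1 if all 10 edges of H are present in G. Then P[X_H = 1] = p^{10} = (1/20)^{10} = 1/10240000000000.
Summing the indicators: E[X] = Σ_H E[X_H] = 654729075 · p^{10} = 654729075 · 1/10240000000000 = 26189163/409600000000.
Numerically: E[X] ≈ 6.394e-05.

E[X] = 654729075 · (1/20)^{10} = 26189163/409600000000 ≈ 6.394e-05.


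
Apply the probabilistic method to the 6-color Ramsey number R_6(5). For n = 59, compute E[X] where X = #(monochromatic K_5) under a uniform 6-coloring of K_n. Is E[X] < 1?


E[X] = C(59, 5) · 6^{1 − 10} = 5006386 · 6^{−9} = 5006386/10077696.
As a reduced fraction: E[X] = 2503193/5038848 ≈ 0.496779.
Is E[X] < 1? YES.
Since E[X] < 1, there exists a 6-coloring of K_{59} with no monochromatic K_5; hence R_6(5) > 59.

E[X] = 2503193/5038848 ≈ 0.496779; E[X] < 1, so R_6(5) > 59.


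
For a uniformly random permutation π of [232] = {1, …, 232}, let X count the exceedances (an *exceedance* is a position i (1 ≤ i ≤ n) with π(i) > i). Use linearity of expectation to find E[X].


Write X = Σ_{i=1}^{232} X_i, where X_i = 1_{π(i) > i}.
For each fixed i, π(i) is uniform over {1, …, 232} (marginal of a uniform permutation), so P[π(i) > i] = (n − i)/n. Summing: Σ_{i=1}^{232} (n − i)/n = (0 + 1 + … + 231)/232 = 232(232 − 1)/(2·232) = (232 − 1)/2.
Hence E[X] = Σ_{i=1}^{232} (232 − i)/232 = 231/2 ≈ 115.500000.

E[X] = 231/2 = 115.500000.


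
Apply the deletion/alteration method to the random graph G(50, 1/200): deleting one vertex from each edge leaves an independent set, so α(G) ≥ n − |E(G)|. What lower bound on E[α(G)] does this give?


E[|E(G)|] = C(50, 2)·p = 1225 · (1/200) = 49/8.
E[α(G)] ≥ n − E[|E(G)|] = 50 − 49/8 = 351/8.
Numerically: ≈ 43.8750.
(This is only a lower bound; the true E[α(G)] may be larger.)

E[α(G)] ≥ 351/8 ≈ 43.8750.


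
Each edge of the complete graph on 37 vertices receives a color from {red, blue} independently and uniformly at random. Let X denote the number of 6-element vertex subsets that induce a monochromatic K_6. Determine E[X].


Let X = Σ_S X_S over the C(37, 6) = 2324784 subsets S of size 6, where X_S = 1 if the K_6 on S is monochromatic.
For a fixed S, the K_6 on S has C(6, 2) = 15 edges. P[all 15 edges red] = (1/2)^15, and likewise for blue, so P[monochromatic] = 2·(1/2)^15 = 2^{1 − 15} = 1/16384.
By linearity: E[X] = C(37, 6) · 2^{1 − 15} = 2324784 · 1/16384 = 145299/1024.
Numerically: E[X] ≈ 141.894.

E[X] = C(37,6)·2^(1−C(6,2)) = 145299/1024 ≈ 141.894.


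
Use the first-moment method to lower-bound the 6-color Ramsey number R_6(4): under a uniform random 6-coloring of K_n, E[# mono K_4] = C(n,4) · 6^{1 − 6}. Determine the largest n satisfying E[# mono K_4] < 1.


We need C(n, 4) · 6^{1 − 6} < 1, i.e. C(n, 4) < 6^{6 − 1} = 7776.
Check values of n near the boundary:
  n = 21: C(21, 4) = 5985; 5985 < 7776? YES
  n = 22: C(22, 4) = 7315; 7315 < 7776? YES
  n = 23: C(23, 4) = 8855; 8855 < 7776? NO
  n = 24: C(24, 4) = 10626; 10626 < 7776? NO
The largest n with C(n, 4) < 7776 is n = 22 (where E[X] = 7315/7776 ≈ 0.9407150). Hence R_6(4) > 22, i.e. R_6(4) ≥ 23.

Largest n = 22; hence R_6(4) > 22.


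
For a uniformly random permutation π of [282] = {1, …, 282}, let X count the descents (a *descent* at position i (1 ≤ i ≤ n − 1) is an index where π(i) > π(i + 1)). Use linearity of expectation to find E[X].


Write X = Σ X_I over i = 1, …, 281, with X_I the indicator of one descent.
There are 281 indicators.
For each fixed i, the pair (π(i), π(i+1)) is a uniformly random ordered pair of distinct values from {1, …, 282}; by symmetry P[π(i) > π(i+1)] = 1/2.
By linearity: E[X] = 281 · (1/2) = (282 − 1) · (1/2) = 281/2 ≈ 140.500.

E[X] = 281/2 = 140.500.


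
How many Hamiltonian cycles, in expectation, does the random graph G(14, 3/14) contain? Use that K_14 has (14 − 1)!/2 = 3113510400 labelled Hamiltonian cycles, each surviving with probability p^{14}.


K_14 has (14 − 1)!/2 = 3113510400 labelled Hamiltonian cycles.
For each such Hamiltonian cycle H, let X_H = 1 if all 14 edges of H are present in G. Then P[X_H = 1] = p^{14} = (3/14)^{14} = 4782969/11112006825558016.
By linearity of expectation: E[X] = Σ_H E[X_H] = 3113510400 · p^{14} = 3113510400 · 4782969/11112006825558016 = 4155084744525/3100448333024.
Numerically: E[X] ≈ 1.3402.

E[X] = 3113510400 · (3/14)^{14} = 4155084744525/3100448333024 ≈ 1.3402.


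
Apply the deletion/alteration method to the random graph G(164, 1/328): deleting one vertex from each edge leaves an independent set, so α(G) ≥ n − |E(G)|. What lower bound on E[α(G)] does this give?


E[|E(G)|] = C(164, 2)·p = 13366 · (1/328) = 163/4.
E[α(G)] ≥ n − E[|E(G)|] = 164 − 163/4 = 493/4.
Numerically: ≈ 123.25000.
(This is only a lower bound; the true E[α(G)] may be larger.)

E[α(G)] ≥ 493/4 ≈ 123.25000.


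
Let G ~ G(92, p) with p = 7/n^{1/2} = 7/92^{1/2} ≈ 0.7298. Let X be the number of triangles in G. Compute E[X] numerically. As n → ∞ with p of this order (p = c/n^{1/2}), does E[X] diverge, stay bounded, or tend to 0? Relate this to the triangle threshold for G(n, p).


Number of potential triangles: C(92, 3) = 125580.
Each occurs with probability p³ ≈ (0.7298)³ ≈ 3.886981e-01.
By linearity: E[X] = C(92, 3)·p³ ≈ 125580 · 3.886981e-01 ≈ 48812.7030.
Since α = 1/2 < 1, p = c/n^{1/2} ≫ 1/n is above the triangle threshold p ~ 1/n. Asymptotically E[X] ~ (c³/6)·n^{3(1−α)} = (7³/6)·n^{1.5} → ∞; triangles are abundant w.h.p.

E[X] ≈ 48812.7030; in regime p = Θ(1/n^{1/2}) E[X] diverges (above the triangle threshold p ~ 1/n).


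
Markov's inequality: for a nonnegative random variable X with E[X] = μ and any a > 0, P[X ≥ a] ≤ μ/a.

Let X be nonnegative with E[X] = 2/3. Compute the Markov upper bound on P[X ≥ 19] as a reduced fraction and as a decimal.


μ = E[X] = 2/3, a = 19.
Markov: P[X ≥ 19] ≤ μ/a = (2/3)/19 = 2/57.
Numerically: ≈ 0.035088.
(Since a = 19 > μ = 0.666667, the bound 2/57 is < 1 and informative.)

P[X ≥ 19] ≤ 2/57 ≈ 0.035088.


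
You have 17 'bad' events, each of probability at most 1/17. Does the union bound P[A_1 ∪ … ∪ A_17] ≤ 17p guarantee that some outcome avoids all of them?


Union bound: P[∪_{i=1}^{17} A_i] ≤ Σ_i P[A_i] ≤ 17·p = 17·(1/17) = 1.
Numerically: 1 ≈ 1.0000000.
Is 1 < 1? NO.
Since the bound 1 is ≥ 1, the union bound is uninformative here; it does NOT by itself certify existence.

17·p = 1 ≈ 1.0000000; existence NOT certified by the union bound.


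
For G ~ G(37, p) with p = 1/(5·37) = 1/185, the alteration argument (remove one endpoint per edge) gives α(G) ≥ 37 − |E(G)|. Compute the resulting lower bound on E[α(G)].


E[|E(G)|] = C(37, 2)·p = 666 · (1/185) = 18/5.
E[α(G)] ≥ n − E[|E(G)|] = 37 − 18/5 = 167/5.
Numerically: ≈ 33.400000.
(This is only a lower bound; the true E[α(G)] may be larger.)

E[α(G)] ≥ 167/5 ≈ 33.400000.


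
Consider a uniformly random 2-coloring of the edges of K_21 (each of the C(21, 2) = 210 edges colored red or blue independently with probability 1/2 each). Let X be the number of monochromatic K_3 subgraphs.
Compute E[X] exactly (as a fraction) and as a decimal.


Let X = Σ_S X_S over the C(21, 3) = 1330 subsets S of size 3, where X_S = 1 if the K_3 on S is monochromatic.
For a fixed S, the K_3 on S has C(3, 2) = 3 edges. P[all 3 edges red] = (1/2)^3, and likewise for blue, so P[monochromatic] = 2·(1/2)^3 = 2^{1 − 3} = 1/4.
Summing: E[X] = C(21, 3) · 2^{1 − 3} = 1330 · 1/4 = 665/2.
Numerically: E[X] ≈ 332.500.

E[X] = C(21,3)·2^(1−C(3,2)) = 665/2 ≈ 332.500.


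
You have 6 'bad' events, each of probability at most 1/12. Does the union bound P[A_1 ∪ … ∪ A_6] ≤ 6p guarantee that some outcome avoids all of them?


Union bound: P[∪_{i=1}^{6} A_i] ≤ Σ_i P[A_i] ≤ 6·p = 6·(1/12) = 1/2.
Numerically: 1/2 ≈ 0.50000.
Is 1/2 < 1? YES.
Since P[∪ A_i] ≤ 1/2 < 1, the complement has P[∩ A_i^c] ≥ 1 − 1/2 = 1/2 > 0, so some outcome avoids every A_i.

6·p = 1/2 ≈ 0.50000; existence CERTIFIED by the union bound.


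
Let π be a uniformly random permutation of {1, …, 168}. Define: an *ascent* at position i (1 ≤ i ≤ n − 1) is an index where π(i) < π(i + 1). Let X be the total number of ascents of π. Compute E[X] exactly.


Write X = Σ X_I over i = 1, …, 167, with X_I the indicator of one ascent.
There are 167 indicators.
For each fixed i, the pair (π(i), π(i+1)) is a uniformly random ordered pair of distinct values from {1, …, 168}; by symmetry P[π(i) < π(i+1)] = 1/2.
By linearity: E[X] = 167 · (1/2) = (168 − 1) · (1/2) = 167/2 ≈ 83.500000.

E[X] = 167/2 = 83.500000.


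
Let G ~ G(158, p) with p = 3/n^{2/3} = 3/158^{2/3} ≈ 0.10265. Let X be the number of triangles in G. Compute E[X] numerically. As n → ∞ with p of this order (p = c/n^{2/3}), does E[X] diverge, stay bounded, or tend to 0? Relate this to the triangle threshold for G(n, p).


Number of potential triangles: C(158, 3) = 644956.
Each occurs with probability p³ ≈ (0.10265)³ ≈ 1.0815574e-03.
By linearity: E[X] = C(158, 3)·p³ ≈ 644956 · 1.0815574e-03 ≈ 697.55696.
Since α = 2/3 < 1, p = c/n^{2/3} ≫ 1/n is above the triangle threshold p ~ 1/n. Asymptotically E[X] ~ (c³/6)·n^{3(1−α)} = (3³/6)·n^{1} → ∞; triangles are abundant w.h.p.

E[X] ≈ 697.55696; in regime p = Θ(1/n^{2/3}) E[X] diverges (above the triangle threshold p ~ 1/n).


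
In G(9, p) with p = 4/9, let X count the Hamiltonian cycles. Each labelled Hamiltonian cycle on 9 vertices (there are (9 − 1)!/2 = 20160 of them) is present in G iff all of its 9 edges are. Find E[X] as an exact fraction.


K_9 has (9 − 1)!/2 = 20160 labelled Hamiltonian cycles.
For each such Hamiltonian cycle H, let X_H = 1 if all 9 edges of H are present in G. Then P[X_H = 1] = p^{9} = (4/9)^{9} = 262144/387420489.
By linearity: E[X] = Σ_H E[X_H] = 20160 · p^{9} = 20160 · 262144/387420489 = 587202560/43046721.
Numerically: E[X] ≈ 13.6411.

E[X] = 20160 · (4/9)^{9} = 587202560/43046721 ≈ 13.6411.


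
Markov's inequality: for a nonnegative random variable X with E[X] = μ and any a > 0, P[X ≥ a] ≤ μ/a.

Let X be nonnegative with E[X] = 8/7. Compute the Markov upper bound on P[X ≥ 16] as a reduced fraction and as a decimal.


μ = E[X] = 8/7, a = 16.
Markov: P[X ≥ 16] ≤ μ/a = (8/7)/16 = 1/14.
Numerically: ≈ 0.0714.
(Since a = 16 > μ = 1.1429, the bound 1/14 is < 1 and informative.)

P[X ≥ 16] ≤ 1/14 ≈ 0.0714.


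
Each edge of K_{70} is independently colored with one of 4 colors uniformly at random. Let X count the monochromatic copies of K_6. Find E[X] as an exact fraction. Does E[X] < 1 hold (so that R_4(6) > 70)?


E[X] = C(70, 6) · 4^{1 − 15} = 131115985 · 4^{−14} = 131115985/268435456.
As a reduced fraction: E[X] = 131115985/268435456 ≈ 0.4884451.
Is E[X] < 1? YES.
Since E[X] < 1, there exists a 4-coloring of K_{70} with no monochromatic K_6; hence R_4(6) > 70.

E[X] = 131115985/268435456 ≈ 0.4884451; E[X] < 1, so R_4(6) > 70.


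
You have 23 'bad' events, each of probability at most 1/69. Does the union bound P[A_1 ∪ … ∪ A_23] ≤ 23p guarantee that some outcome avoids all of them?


Union bound: P[∪_{i=1}^{23} A_i] ≤ Σ_i P[A_i] ≤ 23·p = 23·(1/69) = 1/3.
Numerically: 1/3 ≈ 0.333.
Is 1/3 < 1? YES.
Since P[∪ A_i] ≤ 1/3 < 1, the complement has P[∩ A_i^c] ≥ 1 − 1/3 = 2/3 > 0, so some outcome avoids every A_i.

23·p = 1/3 ≈ 0.333; existence CERTIFIED by the union bound.


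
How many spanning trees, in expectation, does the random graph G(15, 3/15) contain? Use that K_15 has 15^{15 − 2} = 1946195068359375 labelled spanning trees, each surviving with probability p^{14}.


K_15 has 15^{15 − 2} = 1946195068359375 labelled spanning trees.
For each such spanning tree H, let X_H = 1 if all 14 edges of H are present in G. Then P[X_H = 1] = p^{14} = (1/5)^{14} = 1/6103515625.
By linearity: E[X] = Σ_H E[X_H] = 1946195068359375 · p^{14} = 1946195068359375 · 1/6103515625 = 1594323/5.
Numerically: E[X] ≈ 3.1886e+05.

E[X] = 1946195068359375 · (1/5)^{14} = 1594323/5 ≈ 3.1886e+05.


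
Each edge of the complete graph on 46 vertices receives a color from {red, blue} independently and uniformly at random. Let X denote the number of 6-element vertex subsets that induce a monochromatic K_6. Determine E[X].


Let X = Σ_S X_S over the C(46, 6) = 9366819 subsets S of size 6, where X_S = 1 if the K_6 on S is monochromatic.
For a fixed S, the K_6 on S has C(6, 2) = 15 edges. P[all 15 edges red] = (1/2)^15, and likewise for blue, so P[monochromatic] = 2·(1/2)^15 = 2^{1 − 15} = 1/16384.
By linearity: E[X] = C(46, 6) · 2^{1 − 15} = 9366819 · 1/16384 = 9366819/16384.
Numerically: E[X] ≈ 571.705261.

E[X] = C(46,6)·2^(1−C(6,2)) = 9366819/16384 ≈ 571.705261.


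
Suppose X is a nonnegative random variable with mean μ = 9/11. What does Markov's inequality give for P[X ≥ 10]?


μ = E[X] = 9/11, a = 10.
Markov: P[X ≥ 10] ≤ μ/a = (9/11)/10 = 9/110.
Numerically: ≈ 0.081818.
(Since a = 10 > μ = 0.818182, the bound 9/110 is < 1 and informative.)

P[X ≥ 10] ≤ 9/110 ≈ 0.081818.


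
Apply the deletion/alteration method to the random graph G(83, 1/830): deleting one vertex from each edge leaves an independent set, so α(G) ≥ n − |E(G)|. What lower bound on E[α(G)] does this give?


E[|E(G)|] = C(83, 2)·p = 3403 · (1/830) = 41/10.
E[α(G)] ≥ n − E[|E(G)|] = 83 − 41/10 = 789/10.
Numerically: ≈ 78.900.
(This is only a lower bound; the true E[α(G)] may be larger.)

E[α(G)] ≥ 789/10 ≈ 78.900.


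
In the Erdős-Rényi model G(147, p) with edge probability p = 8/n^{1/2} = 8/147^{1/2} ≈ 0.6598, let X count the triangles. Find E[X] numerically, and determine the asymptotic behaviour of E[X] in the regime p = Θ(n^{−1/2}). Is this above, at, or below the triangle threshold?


Number of potential triangles: C(147, 3) = 518665.
Each occurs with probability p³ ≈ (0.6598)³ ≈ 2.872724e-01.
By linearity: E[X] = C(147, 3)·p³ ≈ 518665 · 2.872724e-01 ≈ 148998.1586.
Since α = 1/2 < 1, p = c/n^{1/2} ≫ 1/n is above the triangle threshold p ~ 1/n. Asymptotically E[X] ~ (c³/6)·n^{3(1−α)} = (8³/6)·n^{1.5} → ∞; triangles are abundant w.h.p.

E[X] ≈ 148998.1586; in regime p = Θ(1/n^{1/2}) E[X] diverges (above the triangle threshold p ~ 1/n).


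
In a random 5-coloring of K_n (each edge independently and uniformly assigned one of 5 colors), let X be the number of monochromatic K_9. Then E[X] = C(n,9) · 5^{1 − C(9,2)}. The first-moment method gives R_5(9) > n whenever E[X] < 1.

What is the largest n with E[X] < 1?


We need C(n, 9) · 5^{1 − 36} < 1, i.e. C(n, 9) < 5^{36 − 1} = 2910383045673370361328125.
Check values of n near the boundary:
  n = 2165: C(2165, 9) = 2832220612024886803272630; 2832220612024886803272630 < 2910383045673370361328125? YES
  n = 2166: C(2166, 9) = 2844037944203015677277940; 2844037944203015677277940 < 2910383045673370361328125? YES
  n = 2167: C(2167, 9) = 2855899084841489792706810; 2855899084841489792706810 < 2910383045673370361328125? YES
  n = 2168: C(2168, 9) = 2867804175977929537095120; 2867804175977929537095120 < 2910383045673370361328125? YES
  n = 2169: C(2169, 9) = 2879753360044504243499683; 2879753360044504243499683 < 2910383045673370361328125? YES
  n = 2170: C(2170, 9) = 2891746779868845075610510; 2891746779868845075610510 < 2910383045673370361328125? YES
  n = 2171: C(2171, 9) = 2903784578674959601827205; 2903784578674959601827205 < 2910383045673370361328125? YES
  n = 2172: C(2172, 9) = 2915866900084148060642020; 2915866900084148060642020 < 2910383045673370361328125? NO
  n = 2173: C(2173, 9) = 2927993888115921319674265; 2927993888115921319674265 < 2910383045673370361328125? NO
The largest n with C(n, 9) < 2910383045673370361328125 is n = 2171 (where E[X] = 580756915734991920365441/582076609134674072265625 ≈ 0.99773). Hence R_5(9) > 2171, i.e. R_5(9) ≥ 2172.

Largest n = 2171; hence R_5(9) > 2171.


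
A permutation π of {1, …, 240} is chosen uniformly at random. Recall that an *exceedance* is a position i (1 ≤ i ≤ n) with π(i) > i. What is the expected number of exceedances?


Write X = Σ_{i=1}^{240} X_i, where X_i = 1_{π(i) > i}.
For each fixed i, π(i) is uniform over {1, …, 240} (marginal of a uniform permutation), so P[π(i) > i] = (n − i)/n. Summing: Σ_{i=1}^{240} (n − i)/n = (0 + 1 + … + 239)/240 = 240(240 − 1)/(2·240) = (240 − 1)/2.
Hence E[X] = Σ_{i=1}^{240} (240 − i)/240 = 239/2 ≈ 119.500000.

E[X] = 239/2 = 119.500000.


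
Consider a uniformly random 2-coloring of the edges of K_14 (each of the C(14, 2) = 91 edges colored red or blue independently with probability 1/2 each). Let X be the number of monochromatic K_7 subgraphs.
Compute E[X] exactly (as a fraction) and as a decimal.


Let X = Σ_S X_S over the C(14, 7) = 3432 subsets S of size 7, where X_S = 1 if the K_7 on S is monochromatic.
For a fixed S, the K_7 on S has C(7, 2) = 21 edges. P[all 21 edges red] = (1/2)^21, and likewise for blue, so P[monochromatic] = 2·(1/2)^21 = 2^{1 − 21} = 1/1048576.
By linearity: E[X] = C(14, 7) · 2^{1 − 21} = 3432 · 1/1048576 = 429/131072.
Numerically: E[X] ≈ 0.003273.

E[X] = C(14,7)·2^(1−C(7,2)) = 429/131072 ≈ 0.003273.


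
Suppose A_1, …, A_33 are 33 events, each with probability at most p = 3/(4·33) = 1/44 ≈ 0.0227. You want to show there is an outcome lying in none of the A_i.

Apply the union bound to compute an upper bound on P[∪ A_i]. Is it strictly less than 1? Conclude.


Union bound: P[∪_{i=1}^{33} A_i] ≤ Σ_i P[A_i] ≤ 33·p = 33·(1/44) = 3/4.
Numerically: 3/4 ≈ 0.7500.
Is 3/4 < 1? YES.
Since P[∪ A_i] ≤ 3/4 < 1, the complement has P[∩ A_i^c] ≥ 1 − 3/4 = 1/4 > 0, so some outcome avoids every A_i.

33·p = 3/4 ≈ 0.7500; existence CERTIFIED by the union bound.


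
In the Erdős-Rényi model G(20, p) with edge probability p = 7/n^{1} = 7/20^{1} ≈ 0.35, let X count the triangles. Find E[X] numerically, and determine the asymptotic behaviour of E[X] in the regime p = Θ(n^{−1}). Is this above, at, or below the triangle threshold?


Number of potential triangles: C(20, 3) = 1140.
Each occurs with probability p³ ≈ (0.35)³ ≈ 4.28750000e-02.
By linearity: E[X] = C(20, 3)·p³ ≈ 1140 · 4.28750000e-02 ≈ 48.877500.
Here α = 1, so p = 7/n is exactly at the triangle threshold p ~ 1/n. Asymptotically E[X] → c³/6 = 7³/6 = 343/6 ≈ 57.166667, a bounded constant. In this regime the triangle count is asymptotically Poisson(c³/6).

E[X] ≈ 48.877500; in regime p = Θ(1/n^{1}) E[X] stays bounded (at the triangle threshold p ~ 1/n).
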